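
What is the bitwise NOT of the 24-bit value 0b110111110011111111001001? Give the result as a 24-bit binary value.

Invert each bit: 110111110011111111001001 → 001000001100000000110110.

0b001000001100000000110110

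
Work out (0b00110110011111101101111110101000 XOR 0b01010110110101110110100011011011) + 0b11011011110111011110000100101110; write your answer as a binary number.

0b100111100100001111001100010100001

First 0b00110110011111101101111110101000 XOR 0b01010110110101110110100011011011 = 0b01100000101010011011011101110011.
Add column by column in base 2, right to left:
  1+0 = 1
  1+1 = 0 carry 1
  0+1+1 = 0 carry 1
  0+1+1 = 0 carry 1
  1+0+1 = 0 carry 1
  1+1+1 = 1 carry 1
  1+0+1 = 0 carry 1
  0+0+1 = 1
  1+1 = 0 carry 1
  1+0+1 = 0 carry 1
  1+0+1 = 0 carry 1
  0+0+1 = 1
  1+0 = 1
  1+1 = 0 carry 1
  0+1+1 = 0 carry 1
  1+1+1 = 1 carry 1
  1+1+1 = 1 carry 1
  0+0+1 = 1
  0+1 = 1
  1+1 = 0 carry 1
  0+1+1 = 0 carry 1
  1+0+1 = 0 carry 1
  0+1+1 = 0 carry 1
  1+1+1 = 1 carry 1
  0+1+1 = 0 carry 1
  0+1+1 = 0 carry 1
  0+0+1 = 1
  0+1 = 1
  0+1 = 1
  1+0 = 1
  1+1 = 0 carry 1
  0+1+1 = 0 carry 1
  final carry 1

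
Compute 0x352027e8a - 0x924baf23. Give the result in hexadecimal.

0x2bfb6cf67

Subtract column by column in base 16:
  a-3 → 7
  8-2 → 6
  e-f → f (borrow)
  7-a-1 → c (borrow)
  2-b-1 → 6 (borrow)
  0-4-1 → b (borrow)
  2-2-1 → f (borrow)
  5-9-1 → b (borrow)
  3-0-1 → 2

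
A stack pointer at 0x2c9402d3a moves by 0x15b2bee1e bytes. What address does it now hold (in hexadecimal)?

Add column by column in base 16, right to left:
  a+e = 8 carry 1
  3+1+1 = 5
  d+e = b carry 1
  2+e+1 = 1 carry 1
  0+b+1 = c
  4+2 = 6
  9+b = 4 carry 1
  c+5+1 = 2 carry 1
  2+1+1 = 4

0x4246c1b58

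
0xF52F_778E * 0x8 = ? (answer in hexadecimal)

Multiply each base-16 digit by 8, carrying:
  E×8 = 112 → write 0 carry 7
  8×8+7 = 71 → write 7 carry 4
  7×8+4 = 60 → write C carry 3
  7×8+3 = 59 → write B carry 3
  F×8+3 = 123 → write B carry 7
  2×8+7 = 23 → write 7 carry 1
  5×8+1 = 41 → write 9 carry 2
  F×8+2 = 122 → write A carry 7
  remaining carry: 7

0x7A97BBC70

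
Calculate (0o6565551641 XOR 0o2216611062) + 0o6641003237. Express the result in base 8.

0o13634344062

First 0o6565551641 XOR 0o2216611062 = 0o4773340623.
Add column by column in base 8, right to left:
  3+7 = 2 carry 1
  2+3+1 = 6
  6+2 = 0 carry 1
  0+3+1 = 4
  4+0 = 4
  3+0 = 3
  3+1 = 4
  7+4 = 3 carry 1
  7+6+1 = 6 carry 1
  4+6+1 = 3 carry 1
  final carry 1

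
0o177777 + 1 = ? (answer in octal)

The trailing 5 digits are 7 (max in base 8), so adding 1 cascades: they roll to 0 and the next digit up increments.

0o200000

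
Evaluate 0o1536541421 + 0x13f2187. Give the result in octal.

0x13f2187 = 0o117620607 in octal.
Add column by column in base 8, right to left:
  1+7 = 0 carry 1
  2+0+1 = 3
  4+6 = 2 carry 1
  1+0+1 = 2
  4+2 = 6
  5+6 = 3 carry 1
  6+7+1 = 6 carry 1
  3+1+1 = 5
  5+1 = 6
  1+0 = 1

0o1656362230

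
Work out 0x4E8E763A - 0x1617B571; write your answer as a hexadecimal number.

Subtract column by column in base 16:
  A-1 → 9
  3-7 → C (borrow)
  6-5-1 → 0
  7-B → C (borrow)
  E-7-1 → 6
  8-1 → 7
  E-6 → 8
  4-1 → 3

0x3876C0C9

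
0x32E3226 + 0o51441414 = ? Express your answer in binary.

0x32E3226 = 0b11001011100011001000100110 in binary.
0o51441414 = 0b101001100100001100001100 in binary.
Add column by column in base 2, right to left:
  0+0 = 0
  1+0 = 1
  1+1 = 0 carry 1
  0+1+1 = 0 carry 1
  0+0+1 = 1
  1+0 = 1
  0+0 = 0
  0+0 = 0
  0+1 = 1
  1+1 = 0 carry 1
  0+0+1 = 1
  0+0 = 0
  1+0 = 1
  1+0 = 1
  0+1 = 1
  0+0 = 0
  0+0 = 0
  1+1 = 0 carry 1
  1+1+1 = 1 carry 1
  1+0+1 = 0 carry 1
  0+0+1 = 1
  1+1 = 0 carry 1
  0+0+1 = 1
  0+1 = 1
  1+0 = 1
  1+0 = 1

0b11110101000111010100110010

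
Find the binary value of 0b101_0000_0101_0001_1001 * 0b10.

0b10100000101000110010

Multiply each base-2 digit by 2, carrying:
  1×2 = 2 → write 0 carry 1
  0×2+1 = 1 → write 1
  0×2 = 0 → write 0
  1×2 = 2 → write 0 carry 1
  1×2+1 = 3 → write 1 carry 1
  0×2+1 = 1 → write 1
  0×2 = 0 → write 0
  0×2 = 0 → write 0
  1×2 = 2 → write 0 carry 1
  0×2+1 = 1 → write 1
  1×2 = 2 → write 0 carry 1
  0×2+1 = 1 → write 1
  0×2 = 0 → write 0
  0×2 = 0 → write 0
  0×2 = 0 → write 0
  0×2 = 0 → write 0
  1×2 = 2 → write 0 carry 1
  0×2+1 = 1 → write 1
  1×2 = 2 → write 0 carry 1
  remaining carry: 1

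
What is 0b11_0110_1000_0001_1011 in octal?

0o664033

Group the bits in threes: 110 110 100 000 011 011 → 664033.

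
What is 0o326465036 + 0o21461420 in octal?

0o350146456

Add column by column in base 8, right to left:
  6+0 = 6
  3+2 = 5
  0+4 = 4
  5+1 = 6
  6+6 = 4 carry 1
  4+4+1 = 1 carry 1
  6+1+1 = 0 carry 1
  2+2+1 = 5
  3+0 = 3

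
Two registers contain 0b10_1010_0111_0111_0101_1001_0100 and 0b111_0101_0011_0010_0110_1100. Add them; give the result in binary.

Add column by column in base 2, right to left:
  0+0 = 0
  0+0 = 0
  1+1 = 0 carry 1
  0+1+1 = 0 carry 1
  1+0+1 = 0 carry 1
  0+1+1 = 0 carry 1
  0+1+1 = 0 carry 1
  1+0+1 = 0 carry 1
  1+0+1 = 0 carry 1
  0+1+1 = 0 carry 1
  1+0+1 = 0 carry 1
  0+0+1 = 1
  1+1 = 0 carry 1
  1+1+1 = 1 carry 1
  1+0+1 = 0 carry 1
  0+0+1 = 1
  1+1 = 0 carry 1
  1+0+1 = 0 carry 1
  1+1+1 = 1 carry 1
  0+0+1 = 1
  0+1 = 1
  1+1 = 0 carry 1
  0+1+1 = 0 carry 1
  1+0+1 = 0 carry 1
  0+0+1 = 1
  1+0 = 1

0b11000111001010100000000000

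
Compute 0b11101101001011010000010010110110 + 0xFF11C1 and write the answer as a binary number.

0xFF11C1 = 0b111111110001000111000001 in binary.
Add column by column in base 2, right to left:
  0+1 = 1
  1+0 = 1
  1+0 = 1
  0+0 = 0
  1+0 = 1
  1+0 = 1
  0+1 = 1
  1+1 = 0 carry 1
  0+1+1 = 0 carry 1
  0+0+1 = 1
  1+0 = 1
  0+0 = 0
  0+1 = 1
  0+0 = 0
  0+0 = 0
  0+0 = 0
  1+1 = 0 carry 1
  0+1+1 = 0 carry 1
  1+1+1 = 1 carry 1
  1+1+1 = 1 carry 1
  0+1+1 = 0 carry 1
  1+1+1 = 1 carry 1
  0+1+1 = 0 carry 1
  0+1+1 = 0 carry 1
  1+0+1 = 0 carry 1
  0+0+1 = 1
  1+0 = 1
  1+0 = 1
  0+0 = 0
  1+0 = 1
  1+0 = 1
  1+0 = 1

0b11101110001011000001011001110111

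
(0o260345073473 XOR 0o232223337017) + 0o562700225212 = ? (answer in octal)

0o635066571676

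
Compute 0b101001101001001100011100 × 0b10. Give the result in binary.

Multiply each base-2 digit by 2, carrying:
  0×2 = 0 → write 0
  0×2 = 0 → write 0
  1×2 = 2 → write 0 carry 1
  1×2+1 = 3 → write 1 carry 1
  1×2+1 = 3 → write 1 carry 1
  0×2+1 = 1 → write 1
  0×2 = 0 → write 0
  0×2 = 0 → write 0
  1×2 = 2 → write 0 carry 1
  1×2+1 = 3 → write 1 carry 1
  0×2+1 = 1 → write 1
  0×2 = 0 → write 0
  1×2 = 2 → write 0 carry 1
  0×2+1 = 1 → write 1
  0×2 = 0 → write 0
  1×2 = 2 → write 0 carry 1
  0×2+1 = 1 → write 1
  1×2 = 2 → write 0 carry 1
  1×2+1 = 3 → write 1 carry 1
  0×2+1 = 1 → write 1
  0×2 = 0 → write 0
  1×2 = 2 → write 0 carry 1
  0×2+1 = 1 → write 1
  1×2 = 2 → write 0 carry 1
  remaining carry: 1

0b1010011010010011000111000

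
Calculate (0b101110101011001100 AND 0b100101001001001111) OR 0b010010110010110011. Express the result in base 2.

0b101110101011001100 AND 0b100101001001001111 = 0b100100001001001100.
Then OR with 0b010010110010110011.

0b110110111011111111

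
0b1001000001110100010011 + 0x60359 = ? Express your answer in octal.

0b1001000001110100010011 = 0o11016423 in octal.
0x60359 = 0o1401531 in octal.
Add column by column in base 8, right to left:
  3+1 = 4
  2+3 = 5
  4+5 = 1 carry 1
  6+1+1 = 0 carry 1
  1+0+1 = 2
  0+4 = 4
  1+1 = 2
  1+0 = 1

0o12420154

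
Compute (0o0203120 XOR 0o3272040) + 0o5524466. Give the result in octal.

0o10615646

First 0o0203120 XOR 0o3272040 = 0o3071160.
Add column by column in base 8, right to left:
  0+6 = 6
  6+6 = 4 carry 1
  1+4+1 = 6
  1+4 = 5
  7+2 = 1 carry 1
  0+5+1 = 6
  3+5 = 0 carry 1
  final carry 1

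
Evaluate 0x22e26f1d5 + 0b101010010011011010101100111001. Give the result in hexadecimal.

0x258749d0e

0b101010010011011010101100111001 = 0x2a4dab39 in hexadecimal.
Add column by column in base 16, right to left:
  5+9 = e
  d+3 = 0 carry 1
  1+b+1 = d
  f+a = 9 carry 1
  6+d+1 = 4 carry 1
  2+4+1 = 7
  e+a = 8 carry 1
  2+2+1 = 5
  2+0 = 2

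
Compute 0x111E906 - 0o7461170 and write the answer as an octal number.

0o74703216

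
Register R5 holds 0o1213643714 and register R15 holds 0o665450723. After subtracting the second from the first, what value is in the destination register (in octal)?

0o326172771

Subtract column by column in base 8:
  4-3 → 1
  1-2 → 7 (borrow)
  7-7-1 → 7 (borrow)
  3-0-1 → 2
  4-5 → 7 (borrow)
  6-4-1 → 1
  3-5 → 6 (borrow)
  1-6-1 → 2 (borrow)
  2-6-1 → 3 (borrow)
  1-0-1 → 0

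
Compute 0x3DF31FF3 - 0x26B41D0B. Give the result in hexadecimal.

0x173F02E8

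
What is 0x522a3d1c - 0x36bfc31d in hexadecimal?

0x1b6a79ff

Subtract column by column in base 16:
  c-d → f (borrow)
  1-1-1 → f (borrow)
  d-3-1 → 9
  3-c → 7 (borrow)
  a-f-1 → a (borrow)
  2-b-1 → 6 (borrow)
  2-6-1 → b (borrow)
  5-3-1 → 1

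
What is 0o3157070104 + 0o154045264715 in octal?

0o157224355021

Add column by column in base 8, right to left:
  4+5 = 1 carry 1
  0+1+1 = 2
  1+7 = 0 carry 1
  0+4+1 = 5
  7+6 = 5 carry 1
  0+2+1 = 3
  7+5 = 4 carry 1
  5+4+1 = 2 carry 1
  1+0+1 = 2
  3+4 = 7
  0+5 = 5
  0+1 = 1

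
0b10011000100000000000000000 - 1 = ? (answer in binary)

0b10011000011111111111111111

The trailing 17 digits are 0, so subtracting 1 borrows through: they become 1 and the next digit up decrements.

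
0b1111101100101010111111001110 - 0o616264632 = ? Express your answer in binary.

0b1001011110010100011000110100

0o616264632 = 0b110001110010110100110011010 in binary.
Subtract column by column in base 2:
  0-0 → 0
  1-1 → 0
  1-0 → 1
  1-1 → 0
  0-1 → 1 (borrow)
  0-0-1 → 1 (borrow)
  1-0-1 → 0
  1-1 → 0
  1-1 → 0
  1-0 → 1
  1-0 → 1
  1-1 → 0
  0-0 → 0
  1-1 → 0
  0-1 → 1 (borrow)
  1-0-1 → 0
  0-1 → 1 (borrow)
  1-0-1 → 0
  0-0 → 0
  0-1 → 1 (borrow)
  1-1-1 → 1 (borrow)
  1-1-1 → 1 (borrow)
  0-0-1 → 1 (borrow)
  1-0-1 → 0
  1-0 → 1
  1-1 → 0
  1-1 → 0
  1-0 → 1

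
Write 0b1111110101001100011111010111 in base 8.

Group the bits in threes: 001 111 110 101 001 100 011 111 010 111 → 1765143727.

0o1765143727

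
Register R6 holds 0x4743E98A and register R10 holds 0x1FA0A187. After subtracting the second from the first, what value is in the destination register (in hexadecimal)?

0x27A34803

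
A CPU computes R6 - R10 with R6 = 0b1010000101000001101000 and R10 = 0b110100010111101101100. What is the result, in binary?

Subtract column by column in base 2:
  0-0 → 0
  0-0 → 0
  0-1 → 1 (borrow)
  1-1-1 → 1 (borrow)
  0-0-1 → 1 (borrow)
  1-1-1 → 1 (borrow)
  1-1-1 → 1 (borrow)
  0-0-1 → 1 (borrow)
  0-1-1 → 0 (borrow)
  0-1-1 → 0 (borrow)
  0-1-1 → 0 (borrow)
  0-1-1 → 0 (borrow)
  1-0-1 → 0
  0-1 → 1 (borrow)
  1-0-1 → 0
  0-0 → 0
  0-0 → 0
  0-1 → 1 (borrow)
  0-0-1 → 1 (borrow)
  1-1-1 → 1 (borrow)
  0-1-1 → 0 (borrow)
  1-0-1 → 0

0b11100010000011111100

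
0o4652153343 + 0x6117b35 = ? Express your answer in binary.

0o4652153343 = 0b100110101010001101011011100011 in binary.
0x6117b35 = 0b110000100010111101100110101 in binary.
Add column by column in base 2, right to left:
  1+1 = 0 carry 1
  1+0+1 = 0 carry 1
  0+1+1 = 0 carry 1
  0+0+1 = 1
  0+1 = 1
  1+1 = 0 carry 1
  1+0+1 = 0 carry 1
  1+0+1 = 0 carry 1
  0+1+1 = 0 carry 1
  1+1+1 = 1 carry 1
  1+0+1 = 0 carry 1
  0+1+1 = 0 carry 1
  1+1+1 = 1 carry 1
  0+1+1 = 0 carry 1
  1+1+1 = 1 carry 1
  1+0+1 = 0 carry 1
  0+1+1 = 0 carry 1
  0+0+1 = 1
  0+0 = 0
  1+0 = 1
  0+1 = 1
  1+0 = 1
  0+0 = 0
  1+0 = 1
  0+0 = 0
  1+1 = 0 carry 1
  1+1+1 = 1 carry 1
  0+0+1 = 1
  0+0 = 0
  1+0 = 1

0b101100101110100101001000011000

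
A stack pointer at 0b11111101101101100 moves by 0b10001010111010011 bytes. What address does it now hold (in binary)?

Add column by column in base 2, right to left:
  0+1 = 1
  0+1 = 1
  1+0 = 1
  1+0 = 1
  0+1 = 1
  1+0 = 1
  1+1 = 0 carry 1
  0+1+1 = 0 carry 1
  1+1+1 = 1 carry 1
  1+0+1 = 0 carry 1
  0+1+1 = 0 carry 1
  1+0+1 = 0 carry 1
  1+1+1 = 1 carry 1
  1+0+1 = 0 carry 1
  1+0+1 = 0 carry 1
  1+0+1 = 0 carry 1
  1+1+1 = 1 carry 1
  final carry 1

0b110001000100111111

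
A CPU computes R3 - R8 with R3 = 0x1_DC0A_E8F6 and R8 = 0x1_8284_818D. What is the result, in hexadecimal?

Subtract column by column in base 16:
  6-D → 9 (borrow)
  F-8-1 → 6
  8-1 → 7
  E-8 → 6
  A-4 → 6
  0-8 → 8 (borrow)
  C-2-1 → 9
  D-8 → 5
  1-1 → 0

0x59866769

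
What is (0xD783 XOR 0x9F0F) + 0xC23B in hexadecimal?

0x10AC7

First 0xD783 XOR 0x9F0F = 0x488C.
Add column by column in base 16, right to left:
  C+B = 7 carry 1
  8+3+1 = C
  8+2 = A
  4+C = 0 carry 1
  final carry 1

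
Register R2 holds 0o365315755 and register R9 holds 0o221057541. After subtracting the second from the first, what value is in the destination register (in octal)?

Subtract column by column in base 8:
  5-1 → 4
  5-4 → 1
  7-5 → 2
  5-7 → 6 (borrow)
  1-5-1 → 3 (borrow)
  3-0-1 → 2
  5-1 → 4
  6-2 → 4
  3-2 → 1

0o144236214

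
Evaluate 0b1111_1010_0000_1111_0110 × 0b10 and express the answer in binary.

0b111110100000111101100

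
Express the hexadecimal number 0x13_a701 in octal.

0o4723401

Expand each hex digit to 4 bits: 1=0001 3=0011 a=1010 7=0111 0=0000 1=0001.
Group the bits in threes: 100 111 010 011 100 000 001 → 4723401.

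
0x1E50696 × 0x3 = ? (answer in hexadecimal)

Multiply each base-16 digit by 3, carrying:
  6×3 = 18 → write 2 carry 1
  9×3+1 = 28 → write C carry 1
  6×3+1 = 19 → write 3 carry 1
  0×3+1 = 1 → write 1
  5×3 = 15 → write F
  E×3 = 42 → write A carry 2
  1×3+2 = 5 → write 5

0x5AF13C2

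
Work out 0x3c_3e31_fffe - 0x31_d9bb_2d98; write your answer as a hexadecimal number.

0xa6476d266

Subtract column by column in base 16:
  e-8 → 6
  f-9 → 6
  f-d → 2
  f-2 → d
  1-b → 6 (borrow)
  3-b-1 → 7 (borrow)
  e-9-1 → 4
  3-d → 6 (borrow)
  c-1-1 → a
  3-3 → 0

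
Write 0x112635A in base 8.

0o104461532

Expand each hex digit to 4 bits: 1=0001 1=0001 2=0010 6=0110 3=0011 5=0101 A=1010.
Group the bits in threes: 001 000 100 100 110 001 101 011 010 → 104461532.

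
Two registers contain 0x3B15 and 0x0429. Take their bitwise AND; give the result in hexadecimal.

AND each hex digit independently (no carries):
  3&0=0, B&4=0, 1&2=0, 5&9=1

0x0001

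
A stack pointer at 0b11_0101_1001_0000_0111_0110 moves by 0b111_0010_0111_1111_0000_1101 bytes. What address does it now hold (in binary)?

0b101010000000111110000011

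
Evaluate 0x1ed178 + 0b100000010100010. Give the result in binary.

0x1ed178 = 0b111101101000101111000 in binary.
Add column by column in base 2, right to left:
  0+0 = 0
  0+1 = 1
  0+0 = 0
  1+0 = 1
  1+0 = 1
  1+1 = 0 carry 1
  1+0+1 = 0 carry 1
  0+1+1 = 0 carry 1
  1+0+1 = 0 carry 1
  0+0+1 = 1
  0+0 = 0
  0+0 = 0
  1+0 = 1
  0+0 = 0
  1+1 = 0 carry 1
  1+0+1 = 0 carry 1
  0+0+1 = 1
  1+0 = 1
  1+0 = 1
  1+0 = 1
  1+0 = 1

0b111110001001000011010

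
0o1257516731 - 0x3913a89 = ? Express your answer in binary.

0o1257516731 = 0b1010101111101001110111011001 in binary.
0x3913a89 = 0b11100100010011101010001001 in binary.
Subtract column by column in base 2:
  1-1 → 0
  0-0 → 0
  0-0 → 0
  1-1 → 0
  1-0 → 1
  0-0 → 0
  1-0 → 1
  1-1 → 0
  1-0 → 1
  0-1 → 1 (borrow)
  1-0-1 → 0
  1-1 → 0
  1-1 → 0
  0-1 → 1 (borrow)
  0-0-1 → 1 (borrow)
  1-0-1 → 0
  0-1 → 1 (borrow)
  1-0-1 → 0
  1-0 → 1
  1-0 → 1
  1-1 → 0
  1-0 → 1
  0-0 → 0
  1-1 → 0
  0-1 → 1 (borrow)
  1-1-1 → 1 (borrow)
  0-0-1 → 1 (borrow)
  1-0-1 → 0

0b111001011010110001101010000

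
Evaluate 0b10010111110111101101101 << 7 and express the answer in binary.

0b100101111101111011011010000000

Left shift by 7: append 7 zero bits.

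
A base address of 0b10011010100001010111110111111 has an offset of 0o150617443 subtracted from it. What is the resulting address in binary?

0b10001101011011001000010011100

0o150617443 = 0b1101000110001111100100011 in binary.
Subtract column by column in base 2:
  1-1 → 0
  1-1 → 0
  1-0 → 1
  1-0 → 1
  1-0 → 1
  1-1 → 0
  0-0 → 0
  1-0 → 1
  1-1 → 0
  1-1 → 0
  1-1 → 0
  1-1 → 0
  0-1 → 1 (borrow)
  1-0-1 → 0
  0-0 → 0
  1-0 → 1
  0-1 → 1 (borrow)
  0-1-1 → 0 (borrow)
  0-0-1 → 1 (borrow)
  0-0-1 → 1 (borrow)
  1-0-1 → 0
  0-1 → 1 (borrow)
  1-0-1 → 0
  0-1 → 1 (borrow)
  1-1-1 → 1 (borrow)
  1-0-1 → 0
  0-0 → 0
  0-0 → 0
  1-0 → 1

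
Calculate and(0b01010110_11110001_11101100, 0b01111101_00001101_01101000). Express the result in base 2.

0b010101000000000101101000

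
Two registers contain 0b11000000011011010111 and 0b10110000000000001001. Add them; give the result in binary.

0b101110000011011100000

Add column by column in base 2, right to left:
  1+1 = 0 carry 1
  1+0+1 = 0 carry 1
  1+0+1 = 0 carry 1
  0+1+1 = 0 carry 1
  1+0+1 = 0 carry 1
  0+0+1 = 1
  1+0 = 1
  1+0 = 1
  0+0 = 0
  1+0 = 1
  1+0 = 1
  0+0 = 0
  0+0 = 0
  0+0 = 0
  0+0 = 0
  0+0 = 0
  0+1 = 1
  0+1 = 1
  1+0 = 1
  1+1 = 0 carry 1
  final carry 1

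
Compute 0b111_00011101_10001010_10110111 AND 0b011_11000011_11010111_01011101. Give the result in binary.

AND bit by bit (1 only where both bits are 1):
  111000111011000101010110111
& 011110000111101011101011101
= 011000000011000001000010101

0b011000000011000001000010101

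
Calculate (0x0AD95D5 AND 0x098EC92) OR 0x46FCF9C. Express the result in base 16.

0x0AD95D5 AND 0x098EC92 = 0x0888490.
Then OR with 0x46FCF9C.

0x4EFCF9C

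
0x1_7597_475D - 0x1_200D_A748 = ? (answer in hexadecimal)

Subtract column by column in base 16:
  D-8 → 5
  5-4 → 1
  7-7 → 0
  4-A → A (borrow)
  7-D-1 → 9 (borrow)
  9-0-1 → 8
  5-0 → 5
  7-2 → 5
  1-1 → 0

0x5589A015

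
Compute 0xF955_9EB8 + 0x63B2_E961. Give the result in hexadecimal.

0x15D088819

Add column by column in base 16, right to left:
  8+1 = 9
  B+6 = 1 carry 1
  E+9+1 = 8 carry 1
  9+E+1 = 8 carry 1
  5+2+1 = 8
  5+B = 0 carry 1
  9+3+1 = D
  F+6 = 5 carry 1
  final carry 1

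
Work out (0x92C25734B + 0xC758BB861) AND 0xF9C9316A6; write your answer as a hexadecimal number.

0x5809102A4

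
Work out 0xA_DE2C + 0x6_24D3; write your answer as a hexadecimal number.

Add column by column in base 16, right to left:
  C+3 = F
  2+D = F
  E+4 = 2 carry 1
  D+2+1 = 0 carry 1
  A+6+1 = 1 carry 1
  final carry 1

0x1102FF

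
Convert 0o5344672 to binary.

0b101011100100110111010

Each octal digit is 3 bits: 5=101 3=011 4=100 4=100 6=110 7=111 2=010.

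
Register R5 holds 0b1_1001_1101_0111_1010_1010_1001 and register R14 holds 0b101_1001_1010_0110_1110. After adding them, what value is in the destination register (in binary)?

Add column by column in base 2, right to left:
  1+0 = 1
  0+1 = 1
  0+1 = 1
  1+1 = 0 carry 1
  0+0+1 = 1
  1+1 = 0 carry 1
  0+1+1 = 0 carry 1
  1+0+1 = 0 carry 1
  0+0+1 = 1
  1+1 = 0 carry 1
  0+0+1 = 1
  1+1 = 0 carry 1
  1+1+1 = 1 carry 1
  1+0+1 = 0 carry 1
  1+0+1 = 0 carry 1
  0+1+1 = 0 carry 1
  1+1+1 = 1 carry 1
  0+0+1 = 1
  1+1 = 0 carry 1
  1+0+1 = 0 carry 1
  1+0+1 = 0 carry 1
  0+0+1 = 1
  0+0 = 0
  1+0 = 1
  1+0 = 1

0b1101000110001010100010111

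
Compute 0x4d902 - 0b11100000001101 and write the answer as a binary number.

0b1001010000011110101

0x4d902 = 0b1001101100100000010 in binary.
Subtract column by column in base 2:
  0-1 → 1 (borrow)
  1-0-1 → 0
  0-1 → 1 (borrow)
  0-1-1 → 0 (borrow)
  0-0-1 → 1 (borrow)
  0-0-1 → 1 (borrow)
  0-0-1 → 1 (borrow)
  0-0-1 → 1 (borrow)
  1-0-1 → 0
  0-0 → 0
  0-0 → 0
  1-1 → 0
  1-1 → 0
  0-1 → 1 (borrow)
  1-0-1 → 0
  1-0 → 1
  0-0 → 0
  0-0 → 0
  1-0 → 1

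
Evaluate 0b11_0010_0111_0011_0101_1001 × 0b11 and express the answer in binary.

Multiply each base-2 digit by 3, carrying:
  1×3 = 3 → write 1 carry 1
  0×3+1 = 1 → write 1
  0×3 = 0 → write 0
  1×3 = 3 → write 1 carry 1
  1×3+1 = 4 → write 0 carry 2
  0×3+2 = 2 → write 0 carry 1
  1×3+1 = 4 → write 0 carry 2
  0×3+2 = 2 → write 0 carry 1
  1×3+1 = 4 → write 0 carry 2
  1×3+2 = 5 → write 1 carry 2
  0×3+2 = 2 → write 0 carry 1
  0×3+1 = 1 → write 1
  1×3 = 3 → write 1 carry 1
  1×3+1 = 4 → write 0 carry 2
  1×3+2 = 5 → write 1 carry 2
  0×3+2 = 2 → write 0 carry 1
  0×3+1 = 1 → write 1
  1×3 = 3 → write 1 carry 1
  0×3+1 = 1 → write 1
  0×3 = 0 → write 0
  1×3 = 3 → write 1 carry 1
  1×3+1 = 4 → write 0 carry 2
  remaining carry: 10

0b100101110101101000001011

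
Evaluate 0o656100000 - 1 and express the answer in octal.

The trailing 5 digits are 0, so subtracting 1 borrows through: they become 7 and the next digit up decrements.

0o656077777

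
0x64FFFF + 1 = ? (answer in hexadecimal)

0x650000

The trailing 4 digits are F (max in base 16), so adding 1 cascades: they roll to 0 and the next digit up increments.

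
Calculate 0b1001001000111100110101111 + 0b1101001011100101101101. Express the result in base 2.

Add column by column in base 2, right to left:
  1+1 = 0 carry 1
  1+0+1 = 0 carry 1
  1+1+1 = 1 carry 1
  1+1+1 = 1 carry 1
  0+0+1 = 1
  1+1 = 0 carry 1
  0+1+1 = 0 carry 1
  1+0+1 = 0 carry 1
  1+1+1 = 1 carry 1
  0+0+1 = 1
  0+0 = 0
  1+1 = 0 carry 1
  1+1+1 = 1 carry 1
  1+1+1 = 1 carry 1
  1+0+1 = 0 carry 1
  0+1+1 = 0 carry 1
  0+0+1 = 1
  0+0 = 0
  1+1 = 0 carry 1
  0+0+1 = 1
  0+1 = 1
  1+1 = 0 carry 1
  0+0+1 = 1
  0+0 = 0
  1+0 = 1

0b1010110010011001100011100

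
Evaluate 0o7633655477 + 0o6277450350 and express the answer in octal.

Add column by column in base 8, right to left:
  7+0 = 7
  7+5 = 4 carry 1
  4+3+1 = 0 carry 1
  5+0+1 = 6
  5+5 = 2 carry 1
  6+4+1 = 3 carry 1
  3+7+1 = 3 carry 1
  3+7+1 = 3 carry 1
  6+2+1 = 1 carry 1
  7+6+1 = 6 carry 1
  final carry 1

0o16133326047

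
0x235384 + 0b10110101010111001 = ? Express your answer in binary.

0b1001001011111000111101

0x235384 = 0b1000110101001110000100 in binary.
Add column by column in base 2, right to left:
  0+1 = 1
  0+0 = 0
  1+0 = 1
  0+1 = 1
  0+1 = 1
  0+1 = 1
  0+0 = 0
  1+1 = 0 carry 1
  1+0+1 = 0 carry 1
  1+1+1 = 1 carry 1
  0+0+1 = 1
  0+1 = 1
  1+0 = 1
  0+1 = 1
  1+1 = 0 carry 1
  0+0+1 = 1
  1+1 = 0 carry 1
  1+0+1 = 0 carry 1
  0+0+1 = 1
  0+0 = 0
  0+0 = 0
  1+0 = 1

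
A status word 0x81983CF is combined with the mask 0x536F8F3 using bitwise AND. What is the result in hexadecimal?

0x01080C3

AND each hex digit independently (no carries):
  8&5=0, 1&3=1, 9&6=0, 8&F=8, 3&8=0, C&F=C, F&3=3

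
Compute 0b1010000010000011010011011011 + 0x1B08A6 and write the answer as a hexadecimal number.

0xA233D81

0b1010000010000011010011011011 = 0xA0834DB in hexadecimal.
Add column by column in base 16, right to left:
  B+6 = 1 carry 1
  D+A+1 = 8 carry 1
  4+8+1 = D
  3+0 = 3
  8+B = 3 carry 1
  0+1+1 = 2
  A+0 = A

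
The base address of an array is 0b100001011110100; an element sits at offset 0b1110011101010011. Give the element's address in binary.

0b10010101001000111

Add column by column in base 2, right to left:
  0+1 = 1
  0+1 = 1
  1+0 = 1
  0+0 = 0
  1+1 = 0 carry 1
  1+0+1 = 0 carry 1
  1+1+1 = 1 carry 1
  1+0+1 = 0 carry 1
  0+1+1 = 0 carry 1
  1+1+1 = 1 carry 1
  0+1+1 = 0 carry 1
  0+0+1 = 1
  0+0 = 0
  0+1 = 1
  1+1 = 0 carry 1
  0+1+1 = 0 carry 1
  final carry 1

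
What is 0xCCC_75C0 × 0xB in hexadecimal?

0x8CC90F40

Multiply each base-16 digit by 11, carrying:
  0×11 = 0 → write 0
  C×11 = 132 → write 4 carry 8
  5×11+8 = 63 → write F carry 3
  7×11+3 = 80 → write 0 carry 5
  C×11+5 = 137 → write 9 carry 8
  C×11+8 = 140 → write C carry 8
  C×11+8 = 140 → write C carry 8
  remaining carry: 8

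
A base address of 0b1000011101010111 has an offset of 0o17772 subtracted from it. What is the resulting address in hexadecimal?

0b1000011101010111 = 0x8757 in hexadecimal.
0o17772 = 0x1FFA in hexadecimal.
Subtract column by column in base 16:
  7-A → D (borrow)
  5-F-1 → 5 (borrow)
  7-F-1 → 7 (borrow)
  8-1-1 → 6

0x675D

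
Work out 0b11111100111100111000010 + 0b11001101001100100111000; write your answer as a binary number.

0b111001010001001011111010

Add column by column in base 2, right to left:
  0+0 = 0
  1+0 = 1
  0+0 = 0
  0+1 = 1
  0+1 = 1
  0+1 = 1
  1+0 = 1
  1+0 = 1
  1+1 = 0 carry 1
  0+0+1 = 1
  0+0 = 0
  1+1 = 0 carry 1
  1+1+1 = 1 carry 1
  1+0+1 = 0 carry 1
  1+0+1 = 0 carry 1
  0+1+1 = 0 carry 1
  0+0+1 = 1
  1+1 = 0 carry 1
  1+1+1 = 1 carry 1
  1+0+1 = 0 carry 1
  1+0+1 = 0 carry 1
  1+1+1 = 1 carry 1
  1+1+1 = 1 carry 1
  final carry 1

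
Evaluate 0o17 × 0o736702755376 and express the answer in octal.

0o16017154352342

Multiply each base-8 digit by 15, carrying:
  6×15 = 90 → write 2 carry 11
  7×15+11 = 116 → write 4 carry 14
  3×15+14 = 59 → write 3 carry 7
  5×15+7 = 82 → write 2 carry 10
  5×15+10 = 85 → write 5 carry 10
  7×15+10 = 115 → write 3 carry 14
  2×15+14 = 44 → write 4 carry 5
  0×15+5 = 5 → write 5
  7×15 = 105 → write 1 carry 13
  6×15+13 = 103 → write 7 carry 12
  3×15+12 = 57 → write 1 carry 7
  7×15+7 = 112 → write 0 carry 14
  remaining carry: 16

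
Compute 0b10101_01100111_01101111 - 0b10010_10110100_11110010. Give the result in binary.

0b101011001001111101

Subtract column by column in base 2:
  1-0 → 1
  1-1 → 0
  1-0 → 1
  1-0 → 1
  0-1 → 1 (borrow)
  1-1-1 → 1 (borrow)
  1-1-1 → 1 (borrow)
  0-1-1 → 0 (borrow)
  1-0-1 → 0
  1-0 → 1
  1-1 → 0
  0-0 → 0
  0-1 → 1 (borrow)
  1-1-1 → 1 (borrow)
  1-0-1 → 0
  0-1 → 1 (borrow)
  1-0-1 → 0
  0-1 → 1 (borrow)
  1-0-1 → 0
  0-0 → 0
  1-1 → 0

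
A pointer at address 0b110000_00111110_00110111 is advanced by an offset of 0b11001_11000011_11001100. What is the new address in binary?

Add column by column in base 2, right to left:
  1+0 = 1
  1+0 = 1
  1+1 = 0 carry 1
  0+1+1 = 0 carry 1
  1+0+1 = 0 carry 1
  1+0+1 = 0 carry 1
  0+1+1 = 0 carry 1
  0+1+1 = 0 carry 1
  0+1+1 = 0 carry 1
  1+1+1 = 1 carry 1
  1+0+1 = 0 carry 1
  1+0+1 = 0 carry 1
  1+0+1 = 0 carry 1
  1+0+1 = 0 carry 1
  0+1+1 = 0 carry 1
  0+1+1 = 0 carry 1
  0+1+1 = 0 carry 1
  0+0+1 = 1
  0+0 = 0
  0+1 = 1
  1+1 = 0 carry 1
  1+0+1 = 0 carry 1
  final carry 1

0b10010100000001000000011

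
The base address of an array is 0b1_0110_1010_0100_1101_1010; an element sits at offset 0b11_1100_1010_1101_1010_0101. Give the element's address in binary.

Add column by column in base 2, right to left:
  0+1 = 1
  1+0 = 1
  0+1 = 1
  1+0 = 1
  1+0 = 1
  0+1 = 1
  1+0 = 1
  1+1 = 0 carry 1
  0+1+1 = 0 carry 1
  0+0+1 = 1
  1+1 = 0 carry 1
  0+1+1 = 0 carry 1
  0+0+1 = 1
  1+1 = 0 carry 1
  0+0+1 = 1
  1+1 = 0 carry 1
  0+0+1 = 1
  1+0 = 1
  1+1 = 0 carry 1
  0+1+1 = 0 carry 1
  1+1+1 = 1 carry 1
  0+1+1 = 0 carry 1
  final carry 1

0b10100110101001001111111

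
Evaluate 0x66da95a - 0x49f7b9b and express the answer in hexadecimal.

0x1ce2dbf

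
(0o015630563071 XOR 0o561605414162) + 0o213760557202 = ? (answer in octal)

First 0o015630563071 XOR 0o561605414162 = 0o574035177113.
Add column by column in base 8, right to left:
  3+2 = 5
  1+0 = 1
  1+2 = 3
  7+7 = 6 carry 1
  7+5+1 = 5 carry 1
  1+5+1 = 7
  5+0 = 5
  3+6 = 1 carry 1
  0+7+1 = 0 carry 1
  4+3+1 = 0 carry 1
  7+1+1 = 1 carry 1
  5+2+1 = 0 carry 1
  final carry 1

0o1010015756315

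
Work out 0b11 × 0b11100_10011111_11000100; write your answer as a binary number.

0b10101011101111101001100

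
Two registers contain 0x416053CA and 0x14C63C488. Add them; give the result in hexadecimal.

Add column by column in base 16, right to left:
  A+8 = 2 carry 1
  C+8+1 = 5 carry 1
  3+4+1 = 8
  5+C = 1 carry 1
  0+3+1 = 4
  6+6 = C
  1+C = D
  4+4 = 8
  0+1 = 1

0x18DC41852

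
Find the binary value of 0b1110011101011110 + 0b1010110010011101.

Add column by column in base 2, right to left:
  0+1 = 1
  1+0 = 1
  1+1 = 0 carry 1
  1+1+1 = 1 carry 1
  1+1+1 = 1 carry 1
  0+0+1 = 1
  1+0 = 1
  0+1 = 1
  1+0 = 1
  1+0 = 1
  1+1 = 0 carry 1
  0+1+1 = 0 carry 1
  0+0+1 = 1
  1+1 = 0 carry 1
  1+0+1 = 0 carry 1
  1+1+1 = 1 carry 1
  final carry 1

0b11001001111111011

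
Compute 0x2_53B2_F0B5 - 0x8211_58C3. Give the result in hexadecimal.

0x1D1A197F2

Subtract column by column in base 16:
  5-3 → 2
  B-C → F (borrow)
  0-8-1 → 7 (borrow)
  F-5-1 → 9
  2-1 → 1
  B-1 → A
  3-2 → 1
  5-8 → D (borrow)
  2-0-1 → 1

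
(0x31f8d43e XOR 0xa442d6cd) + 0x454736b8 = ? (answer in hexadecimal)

0xdb0139ab

First 0x31f8d43e XOR 0xa442d6cd = 0x95ba02f3.
Add column by column in base 16, right to left:
  3+8 = b
  f+b = a carry 1
  2+6+1 = 9
  0+3 = 3
  a+7 = 1 carry 1
  b+4+1 = 0 carry 1
  5+5+1 = b
  9+4 = d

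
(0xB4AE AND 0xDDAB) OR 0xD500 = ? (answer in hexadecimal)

0xB4AE AND 0xDDAB = 0x94AA.
Then OR with 0xD500.

0xD5AA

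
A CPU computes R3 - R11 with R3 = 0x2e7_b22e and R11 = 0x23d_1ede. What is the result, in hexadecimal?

Subtract column by column in base 16:
  e-e → 0
  2-d → 5 (borrow)
  2-e-1 → 3 (borrow)
  b-1-1 → 9
  7-d → a (borrow)
  e-3-1 → a
  2-2 → 0

0xaa9350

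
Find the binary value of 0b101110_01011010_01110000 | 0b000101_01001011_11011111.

0b1011110101101111111111

OR bit by bit (1 where either bit is 1):
  1011100101101001110000
| 0001010100101111011111
= 1011110101101111111111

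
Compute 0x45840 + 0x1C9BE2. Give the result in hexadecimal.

Add column by column in base 16, right to left:
  0+2 = 2
  4+E = 2 carry 1
  8+B+1 = 4 carry 1
  5+9+1 = F
  4+C = 0 carry 1
  0+1+1 = 2

0x20F422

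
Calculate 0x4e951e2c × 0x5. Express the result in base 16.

0x188e996dc

Multiply each base-16 digit by 5, carrying:
  c×5 = 60 → write c carry 3
  2×5+3 = 13 → write d
  e×5 = 70 → write 6 carry 4
  1×5+4 = 9 → write 9
  5×5 = 25 → write 9 carry 1
  9×5+1 = 46 → write e carry 2
  e×5+2 = 72 → write 8 carry 4
  4×5+4 = 24 → write 8 carry 1
  remaining carry: 1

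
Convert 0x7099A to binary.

0b1110000100110011010

Expand each hex digit to 4 bits: 7=0111 0=0000 9=1001 9=1001 A=1010.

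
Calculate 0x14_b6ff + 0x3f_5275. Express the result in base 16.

Add column by column in base 16, right to left:
  f+5 = 4 carry 1
  f+7+1 = 7 carry 1
  6+2+1 = 9
  b+5 = 0 carry 1
  4+f+1 = 4 carry 1
  1+3+1 = 5

0x540974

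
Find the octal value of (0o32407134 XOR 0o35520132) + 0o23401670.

First 0o32407134 XOR 0o35520132 = 0o07127006.
Add column by column in base 8, right to left:
  6+0 = 6
  0+7 = 7
  0+6 = 6
  7+1 = 0 carry 1
  2+0+1 = 3
  1+4 = 5
  7+3 = 2 carry 1
  0+2+1 = 3

0o32530676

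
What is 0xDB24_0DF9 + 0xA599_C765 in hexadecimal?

0x180BDD55E

Add column by column in base 16, right to left:
  9+5 = E
  F+6 = 5 carry 1
  D+7+1 = 5 carry 1
  0+C+1 = D
  4+9 = D
  2+9 = B
  B+5 = 0 carry 1
  D+A+1 = 8 carry 1
  final carry 1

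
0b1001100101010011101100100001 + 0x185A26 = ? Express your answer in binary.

0x185A26 = 0b110000101101000100110 in binary.
Add column by column in base 2, right to left:
  1+0 = 1
  0+1 = 1
  0+1 = 1
  0+0 = 0
  0+0 = 0
  1+1 = 0 carry 1
  0+0+1 = 1
  0+0 = 0
  1+0 = 1
  1+1 = 0 carry 1
  0+0+1 = 1
  1+1 = 0 carry 1
  1+1+1 = 1 carry 1
  1+0+1 = 0 carry 1
  0+1+1 = 0 carry 1
  0+0+1 = 1
  1+0 = 1
  0+0 = 0
  1+0 = 1
  0+1 = 1
  1+1 = 0 carry 1
  0+0+1 = 1
  0+0 = 0
  1+0 = 1
  1+0 = 1
  0+0 = 0
  0+0 = 0
  1+0 = 1

0b1001101011011001010101000111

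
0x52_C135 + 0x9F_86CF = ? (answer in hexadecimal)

0xF24804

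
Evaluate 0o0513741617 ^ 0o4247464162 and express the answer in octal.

0o4754325775

XOR each oct digit independently (no carries):
  0^4=4, 5^2=7, 1^4=5, 3^7=4, 7^4=3, 4^6=2, 1^4=5, 6^1=7, 1^6=7, 7^2=5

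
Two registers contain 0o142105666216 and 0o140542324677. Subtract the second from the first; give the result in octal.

Subtract column by column in base 8:
  6-7 → 7 (borrow)
  1-7-1 → 1 (borrow)
  2-6-1 → 3 (borrow)
  6-4-1 → 1
  6-2 → 4
  6-3 → 3
  5-2 → 3
  0-4 → 4 (borrow)
  1-5-1 → 3 (borrow)
  2-0-1 → 1
  4-4 → 0
  1-1 → 0

0o1343341317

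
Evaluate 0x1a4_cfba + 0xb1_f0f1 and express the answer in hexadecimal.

0x256c0ab

Add column by column in base 16, right to left:
  a+1 = b
  b+f = a carry 1
  f+0+1 = 0 carry 1
  c+f+1 = c carry 1
  4+1+1 = 6
  a+b = 5 carry 1
  1+0+1 = 2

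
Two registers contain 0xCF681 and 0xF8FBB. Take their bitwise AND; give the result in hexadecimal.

0xC8681

AND each hex digit independently (no carries):
  C&F=C, F&8=8, 6&F=6, 8&B=8, 1&B=1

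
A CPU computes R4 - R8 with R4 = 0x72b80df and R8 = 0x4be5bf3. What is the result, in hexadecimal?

Subtract column by column in base 16:
  f-3 → c
  d-f → e (borrow)
  0-b-1 → 4 (borrow)
  8-5-1 → 2
  b-e → d (borrow)
  2-b-1 → 6 (borrow)
  7-4-1 → 2

0x26d24ec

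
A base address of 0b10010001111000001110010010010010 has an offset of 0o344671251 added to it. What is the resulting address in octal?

0o22535053473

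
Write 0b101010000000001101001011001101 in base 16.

0x2A00D2CD

Group the bits into nibbles: 0010 1010 0000 0000 1101 0010 1100 1101 → 2A00D2CD.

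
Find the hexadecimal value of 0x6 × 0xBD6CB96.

Multiply each base-16 digit by 6, carrying:
  6×6 = 36 → write 4 carry 2
  9×6+2 = 56 → write 8 carry 3
  B×6+3 = 69 → write 5 carry 4
  C×6+4 = 76 → write C carry 4
  6×6+4 = 40 → write 8 carry 2
  D×6+2 = 80 → write 0 carry 5
  B×6+5 = 71 → write 7 carry 4
  remaining carry: 4

0x4708C584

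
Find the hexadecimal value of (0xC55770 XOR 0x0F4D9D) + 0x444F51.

0x10E6A3E

First 0xC55770 XOR 0x0F4D9D = 0xCA1AED.
Add column by column in base 16, right to left:
  D+1 = E
  E+5 = 3 carry 1
  A+F+1 = A carry 1
  1+4+1 = 6
  A+4 = E
  C+4 = 0 carry 1
  final carry 1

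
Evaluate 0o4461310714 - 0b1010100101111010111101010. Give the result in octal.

0o4334515742

0b1010100101111010111101010 = 0o124572752 in octal.
Subtract column by column in base 8:
  4-2 → 2
  1-5 → 4 (borrow)
  7-7-1 → 7 (borrow)
  0-2-1 → 5 (borrow)
  1-7-1 → 1 (borrow)
  3-5-1 → 5 (borrow)
  1-4-1 → 4 (borrow)
  6-2-1 → 3
  4-1 → 3
  4-0 → 4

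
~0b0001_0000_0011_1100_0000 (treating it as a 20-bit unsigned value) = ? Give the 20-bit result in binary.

0b11101111110000111111

Invert each bit: 00010000001111000000 → 11101111110000111111.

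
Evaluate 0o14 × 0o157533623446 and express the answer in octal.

Multiply each base-8 digit by 12, carrying:
  6×12 = 72 → write 0 carry 9
  4×12+9 = 57 → write 1 carry 7
  4×12+7 = 55 → write 7 carry 6
  3×12+6 = 42 → write 2 carry 5
  2×12+5 = 29 → write 5 carry 3
  6×12+3 = 75 → write 3 carry 9
  3×12+9 = 45 → write 5 carry 5
  3×12+5 = 41 → write 1 carry 5
  5×12+5 = 65 → write 1 carry 8
  7×12+8 = 92 → write 4 carry 11
  5×12+11 = 71 → write 7 carry 8
  1×12+8 = 20 → write 4 carry 2
  remaining carry: 2

0o2474115352710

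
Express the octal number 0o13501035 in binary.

0b1011101000001000011101

Each octal digit is 3 bits: 1=001 3=011 5=101 0=000 1=001 0=000 3=011 5=101.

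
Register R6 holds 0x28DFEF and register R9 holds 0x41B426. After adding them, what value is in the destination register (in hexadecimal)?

Add column by column in base 16, right to left:
  F+6 = 5 carry 1
  E+2+1 = 1 carry 1
  F+4+1 = 4 carry 1
  D+B+1 = 9 carry 1
  8+1+1 = A
  2+4 = 6

0x6A9415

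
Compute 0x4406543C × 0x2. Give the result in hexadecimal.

0x880CA878

Multiply each base-16 digit by 2, carrying:
  C×2 = 24 → write 8 carry 1
  3×2+1 = 7 → write 7
  4×2 = 8 → write 8
  5×2 = 10 → write A
  6×2 = 12 → write C
  0×2 = 0 → write 0
  4×2 = 8 → write 8
  4×2 = 8 → write 8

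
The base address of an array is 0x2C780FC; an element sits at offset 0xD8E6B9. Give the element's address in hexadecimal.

Add column by column in base 16, right to left:
  C+9 = 5 carry 1
  F+B+1 = B carry 1
  0+6+1 = 7
  8+E = 6 carry 1
  7+8+1 = 0 carry 1
  C+D+1 = A carry 1
  2+0+1 = 3

0x3A067B5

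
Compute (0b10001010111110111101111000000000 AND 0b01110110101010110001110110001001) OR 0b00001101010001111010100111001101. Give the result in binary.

0b10001010111110111101111000000000 AND 0b01110110101010110001110110001001 = 0b00000010101010110001110000000000.
Then OR with 0b00001101010001111010100111001101.

0b1111111011111011110111001101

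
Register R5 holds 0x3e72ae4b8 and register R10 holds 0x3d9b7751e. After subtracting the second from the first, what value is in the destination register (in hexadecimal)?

Subtract column by column in base 16:
  8-e → a (borrow)
  b-1-1 → 9
  4-5 → f (borrow)
  e-7-1 → 6
  a-7 → 3
  2-b → 7 (borrow)
  7-9-1 → d (borrow)
  e-d-1 → 0
  3-3 → 0

0xd736f9a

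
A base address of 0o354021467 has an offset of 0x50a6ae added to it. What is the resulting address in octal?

0o400144745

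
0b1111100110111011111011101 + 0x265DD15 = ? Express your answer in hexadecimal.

0x45954F2

0b1111100110111011111011101 = 0x1F377DD in hexadecimal.
Add column by column in base 16, right to left:
  D+5 = 2 carry 1
  D+1+1 = F
  7+D = 4 carry 1
  7+D+1 = 5 carry 1
  3+5+1 = 9
  F+6 = 5 carry 1
  1+2+1 = 4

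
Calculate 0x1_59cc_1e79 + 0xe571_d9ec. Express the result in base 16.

Add column by column in base 16, right to left:
  9+c = 5 carry 1
  7+e+1 = 6 carry 1
  e+9+1 = 8 carry 1
  1+d+1 = f
  c+1 = d
  c+7 = 3 carry 1
  9+5+1 = f
  5+e = 3 carry 1
  1+0+1 = 2

0x23f3df865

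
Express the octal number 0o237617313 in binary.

Each octal digit is 3 bits: 2=010 3=011 7=111 6=110 1=001 7=111 3=011 1=001 3=011.

0b10011111110001111011001011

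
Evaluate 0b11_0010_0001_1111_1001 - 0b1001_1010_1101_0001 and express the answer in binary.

0b101000011100101000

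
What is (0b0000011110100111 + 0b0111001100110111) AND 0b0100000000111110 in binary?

Add column by column in base 2, right to left:
  1+1 = 0 carry 1
  1+1+1 = 1 carry 1
  1+1+1 = 1 carry 1
  0+0+1 = 1
  0+1 = 1
  1+1 = 0 carry 1
  0+0+1 = 1
  1+0 = 1
  1+1 = 0 carry 1
  1+1+1 = 1 carry 1
  1+0+1 = 0 carry 1
  0+0+1 = 1
  0+1 = 1
  0+1 = 1
  0+1 = 1
Sum = 0b111101011011110; now AND with 0b0100000000111110:
  0111101011011110
& 0100000000111110
= 0100000000011110

0b100000000011110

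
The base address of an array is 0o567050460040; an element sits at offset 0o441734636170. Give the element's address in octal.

0o1231005316230

Add column by column in base 8, right to left:
  0+0 = 0
  4+7 = 3 carry 1
  0+1+1 = 2
  0+6 = 6
  6+3 = 1 carry 1
  4+6+1 = 3 carry 1
  0+4+1 = 5
  5+3 = 0 carry 1
  0+7+1 = 0 carry 1
  7+1+1 = 1 carry 1
  6+4+1 = 3 carry 1
  5+4+1 = 2 carry 1
  final carry 1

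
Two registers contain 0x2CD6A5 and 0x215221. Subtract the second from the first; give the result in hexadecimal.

0xB8484

Subtract column by column in base 16:
  5-1 → 4
  A-2 → 8
  6-2 → 4
  D-5 → 8
  C-1 → B
  2-2 → 0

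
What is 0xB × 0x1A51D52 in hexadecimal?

Multiply each base-16 digit by 11, carrying:
  2×11 = 22 → write 6 carry 1
  5×11+1 = 56 → write 8 carry 3
  D×11+3 = 146 → write 2 carry 9
  1×11+9 = 20 → write 4 carry 1
  5×11+1 = 56 → write 8 carry 3
  A×11+3 = 113 → write 1 carry 7
  1×11+7 = 18 → write 2 carry 1
  remaining carry: 1

0x12184286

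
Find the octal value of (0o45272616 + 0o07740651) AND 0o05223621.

Add column by column in base 8, right to left:
  6+1 = 7
  1+5 = 6
  6+6 = 4 carry 1
  2+0+1 = 3
  7+4 = 3 carry 1
  2+7+1 = 2 carry 1
  5+7+1 = 5 carry 1
  4+0+1 = 5
Sum = 0o55233467; now AND with 0o05223621:
  5&0=0, 5&5=5, 2&2=2, 3&2=2, 3&3=3, 4&6=4, 6&2=2, 7&1=1

0o5223421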